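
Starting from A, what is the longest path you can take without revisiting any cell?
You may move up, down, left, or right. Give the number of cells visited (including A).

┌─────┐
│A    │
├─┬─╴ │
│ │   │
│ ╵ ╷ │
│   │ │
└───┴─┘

Finding longest simple path using DFS:
Start: (0, 0)
Longest path visits 8 cells
Path: A → right → right → down → left → down → left → up

Solution:

┌─────┐
│A → ↓│
├─┬─╴ │
│B│↓ ↲│
│ ╵ ╷ │
│↑ ↲│ │
└───┴─┘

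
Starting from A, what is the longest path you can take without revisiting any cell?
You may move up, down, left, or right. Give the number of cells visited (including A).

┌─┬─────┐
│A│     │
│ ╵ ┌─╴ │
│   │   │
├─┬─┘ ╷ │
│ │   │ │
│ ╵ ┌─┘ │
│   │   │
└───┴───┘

Finding longest simple path using DFS:
Start: (0, 0)
Longest path visits 13 cells
Path: A → down → right → up → right → right → down → left → down → left → down → left → up

Solution:

┌─┬─────┐
│A│↱ → ↓│
│ ╵ ┌─╴ │
│↳ ↑│↓ ↲│
├─┬─┘ ╷ │
│B│↓ ↲│ │
│ ╵ ┌─┘ │
│↑ ↲│   │
└───┴───┘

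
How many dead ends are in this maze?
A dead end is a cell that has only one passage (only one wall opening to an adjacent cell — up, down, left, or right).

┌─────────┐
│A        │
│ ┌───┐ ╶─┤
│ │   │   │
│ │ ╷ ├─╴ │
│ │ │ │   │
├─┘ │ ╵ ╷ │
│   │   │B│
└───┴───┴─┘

Checking each cell for number of passages:

Dead ends found at positions:
  (0, 4)
  (2, 0)
  (3, 0)
  (3, 4)
Total dead ends: 4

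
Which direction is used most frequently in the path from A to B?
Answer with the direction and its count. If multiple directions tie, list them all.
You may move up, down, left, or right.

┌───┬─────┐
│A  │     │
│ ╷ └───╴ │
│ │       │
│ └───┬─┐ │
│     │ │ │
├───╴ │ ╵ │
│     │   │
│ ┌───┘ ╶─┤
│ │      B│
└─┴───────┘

Directions: right, down, right, right, right, down, down, left, down, right
Counts: {'right': 5, 'down': 4, 'left': 1}
Most common: right (5 times)

Solution:

┌───┬─────┐
│A ↓│     │
│ ╷ └───╴ │
│ │↳ → → ↓│
│ └───┬─┐ │
│     │ │↓│
├───╴ │ ╵ │
│     │↓ ↲│
│ ┌───┘ ╶─┤
│ │    ↳ B│
└─┴───────┘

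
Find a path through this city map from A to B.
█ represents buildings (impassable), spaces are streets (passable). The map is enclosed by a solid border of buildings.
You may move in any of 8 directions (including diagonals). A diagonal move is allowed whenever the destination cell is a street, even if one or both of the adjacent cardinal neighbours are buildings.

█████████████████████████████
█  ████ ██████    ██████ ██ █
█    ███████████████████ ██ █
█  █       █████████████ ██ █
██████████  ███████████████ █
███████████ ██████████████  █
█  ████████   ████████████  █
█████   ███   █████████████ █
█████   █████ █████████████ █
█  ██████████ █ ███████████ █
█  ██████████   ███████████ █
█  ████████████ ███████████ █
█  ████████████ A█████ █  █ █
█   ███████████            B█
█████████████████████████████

Finding the shortest path from A to B:
Movement: 8-directional
Path length: 11 steps
Directions: down-right → right → right → right → right → right → right → right → right → right → right

Solution:

█████████████████████████████
█  ████ ██████    ██████ ██ █
█    ███████████████████ ██ █
█  █       █████████████ ██ █
██████████  ███████████████ █
███████████ ██████████████  █
█  ████████   ████████████  █
█████   ███   █████████████ █
█████   █████ █████████████ █
█  ██████████ █ ███████████ █
█  ██████████   ███████████ █
█  ████████████ ███████████ █
█  ████████████ A█████ █  █ █
█   ███████████  →→→→→→→→→→B█
█████████████████████████████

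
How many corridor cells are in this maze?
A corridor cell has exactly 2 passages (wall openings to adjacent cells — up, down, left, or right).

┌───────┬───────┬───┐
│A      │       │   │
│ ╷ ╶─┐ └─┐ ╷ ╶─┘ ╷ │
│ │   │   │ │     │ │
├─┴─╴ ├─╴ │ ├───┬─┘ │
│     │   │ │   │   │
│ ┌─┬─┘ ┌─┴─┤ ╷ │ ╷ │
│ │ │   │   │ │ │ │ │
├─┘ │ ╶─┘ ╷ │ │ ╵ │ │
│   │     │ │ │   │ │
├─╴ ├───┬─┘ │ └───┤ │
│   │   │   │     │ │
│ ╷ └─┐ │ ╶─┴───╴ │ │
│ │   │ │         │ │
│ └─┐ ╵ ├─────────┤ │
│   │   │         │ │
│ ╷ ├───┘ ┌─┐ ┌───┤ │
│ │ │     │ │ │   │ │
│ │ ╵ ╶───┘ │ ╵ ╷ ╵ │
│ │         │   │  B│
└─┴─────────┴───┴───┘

Counting cells with exactly 2 passages:
Total corridor cells: 80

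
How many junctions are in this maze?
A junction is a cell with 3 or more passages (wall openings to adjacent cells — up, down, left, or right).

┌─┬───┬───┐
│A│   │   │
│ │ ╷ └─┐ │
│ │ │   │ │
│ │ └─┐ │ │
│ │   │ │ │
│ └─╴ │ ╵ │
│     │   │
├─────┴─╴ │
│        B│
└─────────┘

Checking each cell for number of passages:

Junctions found (3+ passages):
  (3, 4): 3 passages
Total junctions: 1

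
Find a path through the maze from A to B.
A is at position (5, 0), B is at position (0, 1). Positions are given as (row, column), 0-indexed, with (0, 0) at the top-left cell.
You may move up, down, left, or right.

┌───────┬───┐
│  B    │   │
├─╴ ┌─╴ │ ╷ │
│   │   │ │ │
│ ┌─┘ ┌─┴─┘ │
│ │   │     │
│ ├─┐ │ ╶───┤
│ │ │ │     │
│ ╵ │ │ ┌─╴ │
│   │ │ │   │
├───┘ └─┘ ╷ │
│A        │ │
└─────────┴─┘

Finding the shortest path from (5, 0) to (0, 1):
Path length: 10 steps
Directions: right → right → up → up → up → up → right → up → left → left

Solution:

┌───────┬───┐
│  B ← ↰│   │
├─╴ ┌─╴ │ ╷ │
│   │↱ ↑│ │ │
│ ┌─┘ ┌─┴─┘ │
│ │  ↑│     │
│ ├─┐ │ ╶───┤
│ │ │↑│     │
│ ╵ │ │ ┌─╴ │
│   │↑│ │   │
├───┘ └─┘ ╷ │
│A → ↑    │ │
└─────────┴─┘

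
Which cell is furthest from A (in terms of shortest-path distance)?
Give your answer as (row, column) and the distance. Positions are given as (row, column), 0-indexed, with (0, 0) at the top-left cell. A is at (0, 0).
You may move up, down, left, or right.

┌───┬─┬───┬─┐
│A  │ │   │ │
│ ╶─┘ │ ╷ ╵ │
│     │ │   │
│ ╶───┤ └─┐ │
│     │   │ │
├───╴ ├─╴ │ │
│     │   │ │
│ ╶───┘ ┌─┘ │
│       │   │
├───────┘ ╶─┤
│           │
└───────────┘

Computing BFS distances from A to all cells:
Furthest cell: (5, 0)
Distance: 29 steps

Path from A to the furthest cell:

┌───┬─┬───┬─┐
│A  │ │↱ ↓│ │
│ ╶─┘ │ ╷ ╵ │
│↓    │↑│↳ ↓│
│ ╶───┤ └─┐ │
│↳ → ↓│↑ ↰│↓│
├───╴ ├─╴ │ │
│↓ ← ↲│↱ ↑│↓│
│ ╶───┘ ┌─┘ │
│↳ → → ↑│↓ ↲│
├───────┘ ╶─┤
│B ← ← ← ↲  │
└───────────┘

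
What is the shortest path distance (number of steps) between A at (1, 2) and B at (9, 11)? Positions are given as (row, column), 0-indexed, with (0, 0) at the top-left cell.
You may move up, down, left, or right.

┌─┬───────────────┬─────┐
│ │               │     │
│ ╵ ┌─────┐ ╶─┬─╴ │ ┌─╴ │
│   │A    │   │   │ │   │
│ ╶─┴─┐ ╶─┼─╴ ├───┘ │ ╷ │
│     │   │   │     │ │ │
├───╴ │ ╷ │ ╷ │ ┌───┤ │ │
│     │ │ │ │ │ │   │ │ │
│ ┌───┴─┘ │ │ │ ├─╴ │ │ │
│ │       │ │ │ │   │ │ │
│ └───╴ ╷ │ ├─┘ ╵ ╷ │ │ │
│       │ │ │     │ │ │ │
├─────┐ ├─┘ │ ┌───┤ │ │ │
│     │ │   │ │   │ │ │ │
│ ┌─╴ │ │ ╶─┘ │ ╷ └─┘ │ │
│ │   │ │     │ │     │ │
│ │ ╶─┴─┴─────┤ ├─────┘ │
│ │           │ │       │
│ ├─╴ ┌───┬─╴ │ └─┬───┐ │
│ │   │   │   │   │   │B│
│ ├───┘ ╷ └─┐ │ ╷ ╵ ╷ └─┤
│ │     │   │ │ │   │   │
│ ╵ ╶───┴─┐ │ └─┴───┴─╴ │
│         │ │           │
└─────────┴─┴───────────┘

Finding path from (1, 2) to (9, 11):
Path: (1,2) → (1,3) → (2,3) → (2,4) → (3,4) → (4,4) → (4,3) → (5,3) → (5,2) → (5,1) → (5,0) → (4,0) → (3,0) → (3,1) → (3,2) → (2,2) → (2,1) → (2,0) → (1,0) → (1,1) → (0,1) → (0,2) → (0,3) → (0,4) → (0,5) → (1,5) → (1,6) → (2,6) → (2,5) → (3,5) → (4,5) → (5,5) → (6,5) → (6,4) → (7,4) → (7,5) → (7,6) → (6,6) → (5,6) → (5,7) → (4,7) → (3,7) → (2,7) → (2,8) → (2,9) → (1,9) → (0,9) → (0,10) → (0,11) → (1,11) → (2,11) → (3,11) → (4,11) → (5,11) → (6,11) → (7,11) → (8,11) → (9,11)
Distance: 57 steps

Solution:

┌─┬───────────────┬─────┐
│ │↱ → → → ↓      │↱ → ↓│
│ ╵ ┌─────┐ ╶─┬─╴ │ ┌─╴ │
│↱ ↑│A ↓  │↳ ↓│   │↑│  ↓│
│ ╶─┴─┐ ╶─┼─╴ ├───┘ │ ╷ │
│↑ ← ↰│↳ ↓│↓ ↲│↱ → ↑│ │↓│
├───╴ │ ╷ │ ╷ │ ┌───┤ │ │
│↱ → ↑│ │↓│↓│ │↑│   │ │↓│
│ ┌───┴─┘ │ │ │ ├─╴ │ │ │
│↑│    ↓ ↲│↓│ │↑│   │ │↓│
│ └───╴ ╷ │ ├─┘ ╵ ╷ │ │ │
│↑ ← ← ↲│ │↓│↱ ↑  │ │ │↓│
├─────┐ ├─┘ │ ┌───┤ │ │ │
│     │ │↓ ↲│↑│   │ │ │↓│
│ ┌─╴ │ │ ╶─┘ │ ╷ └─┘ │ │
│ │   │ │↳ → ↑│ │     │↓│
│ │ ╶─┴─┴─────┤ ├─────┘ │
│ │           │ │      ↓│
│ ├─╴ ┌───┬─╴ │ └─┬───┐ │
│ │   │   │   │   │   │B│
│ ├───┘ ╷ └─┐ │ ╷ ╵ ╷ └─┤
│ │     │   │ │ │   │   │
│ ╵ ╶───┴─┐ │ └─┴───┴─╴ │
│         │ │           │
└─────────┴─┴───────────┘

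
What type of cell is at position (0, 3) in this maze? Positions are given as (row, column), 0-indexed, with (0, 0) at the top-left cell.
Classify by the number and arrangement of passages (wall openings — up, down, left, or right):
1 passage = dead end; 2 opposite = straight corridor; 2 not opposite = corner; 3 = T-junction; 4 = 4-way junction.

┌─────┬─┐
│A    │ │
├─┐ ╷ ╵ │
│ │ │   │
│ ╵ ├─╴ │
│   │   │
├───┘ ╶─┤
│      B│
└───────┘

Checking cell at (0, 3):
Number of passages: 1
Cell type: dead end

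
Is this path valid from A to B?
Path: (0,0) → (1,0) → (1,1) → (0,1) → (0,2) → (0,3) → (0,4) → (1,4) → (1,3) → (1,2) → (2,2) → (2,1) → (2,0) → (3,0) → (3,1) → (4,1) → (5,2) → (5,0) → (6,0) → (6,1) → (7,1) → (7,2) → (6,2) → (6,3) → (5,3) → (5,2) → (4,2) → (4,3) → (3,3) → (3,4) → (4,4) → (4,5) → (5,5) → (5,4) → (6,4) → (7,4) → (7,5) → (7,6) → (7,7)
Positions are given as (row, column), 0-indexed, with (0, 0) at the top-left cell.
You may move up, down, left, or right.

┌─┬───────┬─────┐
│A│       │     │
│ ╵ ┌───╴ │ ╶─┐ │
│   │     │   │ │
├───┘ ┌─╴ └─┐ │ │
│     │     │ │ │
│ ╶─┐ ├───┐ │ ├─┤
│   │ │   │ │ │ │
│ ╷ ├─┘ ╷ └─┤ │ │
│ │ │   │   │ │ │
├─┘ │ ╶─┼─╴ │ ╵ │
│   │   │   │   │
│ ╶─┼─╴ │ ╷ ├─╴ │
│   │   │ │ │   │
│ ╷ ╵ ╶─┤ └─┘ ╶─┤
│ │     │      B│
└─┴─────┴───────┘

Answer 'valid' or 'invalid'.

Checking path validity:
Result: Invalid move at step 16: cannot move from (4, 1) to (5, 2).

invalid

Correct solution:

┌─┬───────┬─────┐
│A│↱ → → ↓│     │
│ ╵ ┌───╴ │ ╶─┐ │
│↳ ↑│↓ ← ↲│   │ │
├───┘ ┌─╴ └─┐ │ │
│↓ ← ↲│     │ │ │
│ ╶─┐ ├───┐ │ ├─┤
│↳ ↓│ │↱ ↓│ │ │ │
│ ╷ ├─┘ ╷ └─┤ │ │
│ │↓│↱ ↑│↳ ↓│ │ │
├─┘ │ ╶─┼─╴ │ ╵ │
│↓ ↲│↑ ↰│↓ ↲│   │
│ ╶─┼─╴ │ ╷ ├─╴ │
│↳ ↓│↱ ↑│↓│ │   │
│ ╷ ╵ ╶─┤ └─┘ ╶─┤
│ │↳ ↑  │↳ → → B│
└─┴─────┴───────┘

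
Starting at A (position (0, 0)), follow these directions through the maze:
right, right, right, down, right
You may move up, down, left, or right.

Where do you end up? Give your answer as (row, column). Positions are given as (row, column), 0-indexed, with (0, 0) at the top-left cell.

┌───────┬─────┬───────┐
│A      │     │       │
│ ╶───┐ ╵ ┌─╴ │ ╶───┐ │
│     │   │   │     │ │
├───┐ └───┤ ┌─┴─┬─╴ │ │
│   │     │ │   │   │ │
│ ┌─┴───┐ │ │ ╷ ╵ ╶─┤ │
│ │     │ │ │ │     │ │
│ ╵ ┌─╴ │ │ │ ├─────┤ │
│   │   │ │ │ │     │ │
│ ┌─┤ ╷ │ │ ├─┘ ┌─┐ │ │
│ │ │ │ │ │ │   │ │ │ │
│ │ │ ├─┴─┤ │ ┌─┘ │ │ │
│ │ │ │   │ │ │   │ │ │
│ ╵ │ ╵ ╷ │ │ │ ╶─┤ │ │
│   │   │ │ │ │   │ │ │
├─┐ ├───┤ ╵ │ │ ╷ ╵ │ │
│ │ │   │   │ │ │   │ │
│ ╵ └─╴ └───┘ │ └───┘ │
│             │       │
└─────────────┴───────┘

Following directions step by step:
Start: (0, 0)
  right: (0, 0) → (0, 1)
  right: (0, 1) → (0, 2)
  right: (0, 2) → (0, 3)
  down: (0, 3) → (1, 3)
  right: (1, 3) → (1, 4)
Final position: (1, 4)

Path taken:

┌───────┬─────┬───────┐
│A → → ↓│     │       │
│ ╶───┐ ╵ ┌─╴ │ ╶───┐ │
│     │↳ B│   │     │ │
├───┐ └───┤ ┌─┴─┬─╴ │ │
│   │     │ │   │   │ │
│ ┌─┴───┐ │ │ ╷ ╵ ╶─┤ │
│ │     │ │ │ │     │ │
│ ╵ ┌─╴ │ │ │ ├─────┤ │
│   │   │ │ │ │     │ │
│ ┌─┤ ╷ │ │ ├─┘ ┌─┐ │ │
│ │ │ │ │ │ │   │ │ │ │
│ │ │ ├─┴─┤ │ ┌─┘ │ │ │
│ │ │ │   │ │ │   │ │ │
│ ╵ │ ╵ ╷ │ │ │ ╶─┤ │ │
│   │   │ │ │ │   │ │ │
├─┐ ├───┤ ╵ │ │ ╷ ╵ │ │
│ │ │   │   │ │ │   │ │
│ ╵ └─╴ └───┘ │ └───┘ │
│             │       │
└─────────────┴───────┘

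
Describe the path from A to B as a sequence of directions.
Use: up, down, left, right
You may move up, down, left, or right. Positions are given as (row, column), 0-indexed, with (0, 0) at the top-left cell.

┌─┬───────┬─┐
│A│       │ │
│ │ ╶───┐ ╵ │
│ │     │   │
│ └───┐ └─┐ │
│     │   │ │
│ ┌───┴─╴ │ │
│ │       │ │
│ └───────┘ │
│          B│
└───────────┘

Finding the path and converting it to directions:
Path through cells: (0,0) → (1,0) → (2,0) → (3,0) → (4,0) → (4,1) → (4,2) → (4,3) → (4,4) → (4,5)
Directions: down, down, down, down, right, right, right, right, right

Solution:

┌─┬───────┬─┐
│A│       │ │
│ │ ╶───┐ ╵ │
│↓│     │   │
│ └───┐ └─┐ │
│↓    │   │ │
│ ┌───┴─╴ │ │
│↓│       │ │
│ └───────┘ │
│↳ → → → → B│
└───────────┘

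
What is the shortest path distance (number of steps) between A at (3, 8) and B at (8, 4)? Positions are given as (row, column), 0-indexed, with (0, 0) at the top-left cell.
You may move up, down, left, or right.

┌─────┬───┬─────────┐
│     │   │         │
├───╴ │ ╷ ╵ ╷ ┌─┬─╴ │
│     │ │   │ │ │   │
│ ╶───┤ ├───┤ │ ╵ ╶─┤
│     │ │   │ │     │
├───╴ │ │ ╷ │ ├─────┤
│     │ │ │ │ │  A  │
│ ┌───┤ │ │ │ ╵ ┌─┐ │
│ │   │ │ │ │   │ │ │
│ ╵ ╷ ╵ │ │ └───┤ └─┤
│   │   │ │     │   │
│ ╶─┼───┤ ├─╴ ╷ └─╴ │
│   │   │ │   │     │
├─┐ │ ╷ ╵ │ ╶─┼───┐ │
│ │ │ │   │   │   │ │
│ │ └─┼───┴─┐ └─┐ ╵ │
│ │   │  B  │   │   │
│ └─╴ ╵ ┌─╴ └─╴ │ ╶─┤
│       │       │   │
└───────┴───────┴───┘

Finding path from (3, 8) to (8, 4):
Path: (3,8) → (3,7) → (4,7) → (4,6) → (3,6) → (2,6) → (1,6) → (0,6) → (0,5) → (1,5) → (1,4) → (0,4) → (0,3) → (1,3) → (2,3) → (3,3) → (4,3) → (5,3) → (5,2) → (4,2) → (4,1) → (5,1) → (5,0) → (6,0) → (6,1) → (7,1) → (8,1) → (8,2) → (9,2) → (9,3) → (8,3) → (8,4)
Distance: 31 steps

Solution:

┌─────┬───┬─────────┐
│     │↓ ↰│↓ ↰      │
├───╴ │ ╷ ╵ ╷ ┌─┬─╴ │
│     │↓│↑ ↲│↑│ │   │
│ ╶───┤ ├───┤ │ ╵ ╶─┤
│     │↓│   │↑│     │
├───╴ │ │ ╷ │ ├─────┤
│     │↓│ │ │↑│↓ A  │
│ ┌───┤ │ │ │ ╵ ┌─┐ │
│ │↓ ↰│↓│ │ │↑ ↲│ │ │
│ ╵ ╷ ╵ │ │ └───┤ └─┤
│↓ ↲│↑ ↲│ │     │   │
│ ╶─┼───┤ ├─╴ ╷ └─╴ │
│↳ ↓│   │ │   │     │
├─┐ │ ╷ ╵ │ ╶─┼───┐ │
│ │↓│ │   │   │   │ │
│ │ └─┼───┴─┐ └─┐ ╵ │
│ │↳ ↓│↱ B  │   │   │
│ └─╴ ╵ ┌─╴ └─╴ │ ╶─┤
│    ↳ ↑│       │   │
└───────┴───────┴───┘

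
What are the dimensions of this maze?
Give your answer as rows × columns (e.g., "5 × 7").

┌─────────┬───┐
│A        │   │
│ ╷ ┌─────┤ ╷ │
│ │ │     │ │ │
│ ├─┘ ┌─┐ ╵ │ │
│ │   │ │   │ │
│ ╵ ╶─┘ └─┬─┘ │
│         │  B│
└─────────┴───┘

Counting the maze dimensions:
Rows (vertical): 4
Columns (horizontal): 7
Dimensions: 4 × 7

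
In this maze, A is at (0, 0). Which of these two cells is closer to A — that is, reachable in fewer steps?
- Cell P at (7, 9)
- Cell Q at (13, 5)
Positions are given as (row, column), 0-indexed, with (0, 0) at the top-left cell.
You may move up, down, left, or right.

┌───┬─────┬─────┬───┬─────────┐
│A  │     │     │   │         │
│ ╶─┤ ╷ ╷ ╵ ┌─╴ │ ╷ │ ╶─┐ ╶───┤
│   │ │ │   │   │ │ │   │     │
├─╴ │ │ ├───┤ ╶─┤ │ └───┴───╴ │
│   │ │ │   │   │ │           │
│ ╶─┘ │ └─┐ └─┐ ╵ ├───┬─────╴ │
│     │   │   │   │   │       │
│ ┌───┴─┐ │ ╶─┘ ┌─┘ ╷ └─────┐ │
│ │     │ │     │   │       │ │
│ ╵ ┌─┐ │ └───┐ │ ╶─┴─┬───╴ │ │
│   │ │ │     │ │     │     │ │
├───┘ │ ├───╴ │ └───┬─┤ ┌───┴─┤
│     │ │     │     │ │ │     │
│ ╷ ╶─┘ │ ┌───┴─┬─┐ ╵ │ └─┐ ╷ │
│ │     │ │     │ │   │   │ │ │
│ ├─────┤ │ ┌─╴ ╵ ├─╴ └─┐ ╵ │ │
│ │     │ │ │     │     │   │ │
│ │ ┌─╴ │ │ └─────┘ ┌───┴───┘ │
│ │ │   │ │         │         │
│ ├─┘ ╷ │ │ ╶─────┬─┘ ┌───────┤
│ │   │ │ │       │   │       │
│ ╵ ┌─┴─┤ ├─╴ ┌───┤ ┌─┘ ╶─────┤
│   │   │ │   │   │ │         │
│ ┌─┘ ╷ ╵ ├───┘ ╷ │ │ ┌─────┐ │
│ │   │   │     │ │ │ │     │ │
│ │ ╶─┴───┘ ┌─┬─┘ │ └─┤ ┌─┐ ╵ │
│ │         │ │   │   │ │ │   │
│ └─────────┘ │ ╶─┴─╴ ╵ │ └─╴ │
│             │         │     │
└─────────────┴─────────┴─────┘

Shortest path A → P at (7, 9): 28 steps
Shortest path A → Q at (13, 5): 38 steps

P is closer (28 steps vs 38 steps).

Path to P:

┌───┬─────┬─────┬───┬─────────┐
│A  │↱ → ↓│↱ → ↓│   │         │
│ ╶─┤ ╷ ╷ ╵ ┌─╴ │ ╷ │ ╶─┐ ╶───┤
│↳ ↓│↑│ │↳ ↑│↓ ↲│ │ │   │     │
├─╴ │ │ ├───┤ ╶─┤ │ └───┴───╴ │
│↓ ↲│↑│ │   │↳ ↓│ │           │
│ ╶─┘ │ └─┐ └─┐ ╵ ├───┬─────╴ │
│↳ → ↑│   │   │↓  │   │       │
│ ┌───┴─┐ │ ╶─┘ ┌─┘ ╷ └─────┐ │
│ │     │ │    ↓│   │       │ │
│ ╵ ┌─┐ │ └───┐ │ ╶─┴─┬───╴ │ │
│   │ │ │     │↓│     │     │ │
├───┘ │ ├───╴ │ └───┬─┤ ┌───┴─┤
│     │ │     │↳ → ↓│ │ │     │
│ ╷ ╶─┘ │ ┌───┴─┬─┐ ╵ │ └─┐ ╷ │
│ │     │ │     │ │P  │   │ │ │
│ ├─────┤ │ ┌─╴ ╵ ├─╴ └─┐ ╵ │ │
│ │     │ │ │     │     │   │ │
│ │ ┌─╴ │ │ └─────┘ ┌───┴───┘ │
│ │ │   │ │         │         │
│ ├─┘ ╷ │ │ ╶─────┬─┘ ┌───────┤
│ │   │ │ │       │   │       │
│ ╵ ┌─┴─┤ ├─╴ ┌───┤ ┌─┘ ╶─────┤
│   │   │ │   │   │ │         │
│ ┌─┘ ╷ ╵ ├───┘ ╷ │ │ ┌─────┐ │
│ │   │   │     │ │ │ │     │ │
│ │ ╶─┴───┘ ┌─┬─┘ │ └─┤ ┌─┐ ╵ │
│ │         │ │   │   │ │ │   │
│ └─────────┘ │ ╶─┴─╴ ╵ │ └─╴ │
│             │         │     │
└─────────────┴─────────┴─────┘

Path to Q:

┌───┬─────┬─────┬───┬─────────┐
│A  │↱ ↓  │     │   │         │
│ ╶─┤ ╷ ╷ ╵ ┌─╴ │ ╷ │ ╶─┐ ╶───┤
│↳ ↓│↑│↓│   │   │ │ │   │     │
├─╴ │ │ ├───┤ ╶─┤ │ └───┴───╴ │
│↓ ↲│↑│↓│   │   │ │           │
│ ╶─┘ │ └─┐ └─┐ ╵ ├───┬─────╴ │
│↳ → ↑│↳ ↓│   │   │   │       │
│ ┌───┴─┐ │ ╶─┘ ┌─┘ ╷ └─────┐ │
│ │     │↓│     │   │       │ │
│ ╵ ┌─┐ │ └───┐ │ ╶─┴─┬───╴ │ │
│   │ │ │↳ → ↓│ │     │     │ │
├───┘ │ ├───╴ │ └───┬─┤ ┌───┴─┤
│     │ │↓ ← ↲│     │ │ │     │
│ ╷ ╶─┘ │ ┌───┴─┬─┐ ╵ │ └─┐ ╷ │
│ │     │↓│     │ │   │   │ │ │
│ ├─────┤ │ ┌─╴ ╵ ├─╴ └─┐ ╵ │ │
│ │     │↓│ │     │     │   │ │
│ │ ┌─╴ │ │ └─────┘ ┌───┴───┘ │
│ │ │   │↓│         │         │
│ ├─┘ ╷ │ │ ╶─────┬─┘ ┌───────┤
│ │   │ │↓│       │   │       │
│ ╵ ┌─┴─┤ ├─╴ ┌───┤ ┌─┘ ╶─────┤
│   │↓ ↰│↓│   │   │ │         │
│ ┌─┘ ╷ ╵ ├───┘ ╷ │ │ ┌─────┐ │
│ │↓ ↲│↑ ↲│     │ │ │ │     │ │
│ │ ╶─┴───┘ ┌─┬─┘ │ └─┤ ┌─┐ ╵ │
│ │↳ → → → Q│ │   │   │ │ │   │
│ └─────────┘ │ ╶─┴─╴ ╵ │ └─╴ │
│             │         │     │
└─────────────┴─────────┴─────┘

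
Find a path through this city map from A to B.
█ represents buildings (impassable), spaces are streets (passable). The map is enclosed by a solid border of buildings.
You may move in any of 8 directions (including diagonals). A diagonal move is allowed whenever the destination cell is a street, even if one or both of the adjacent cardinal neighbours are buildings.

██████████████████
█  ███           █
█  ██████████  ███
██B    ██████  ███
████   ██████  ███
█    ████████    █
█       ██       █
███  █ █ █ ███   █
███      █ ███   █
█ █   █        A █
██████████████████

Finding the shortest path from A to B:
Movement: 8-directional
Path length: 14 steps
Directions: left → left → left → left → left → left → left → up-left → up-left → up-left → up-left → up → up-left → left

Solution:

██████████████████
█  ███           █
█  ██████████  ███
██B←   ██████  ███
████↖  ██████  ███
█   ↑████████    █
█    ↖  ██       █
███  █↖█ █ ███   █
███    ↖ █ ███   █
█ █   █ ↖←←←←←←A █
██████████████████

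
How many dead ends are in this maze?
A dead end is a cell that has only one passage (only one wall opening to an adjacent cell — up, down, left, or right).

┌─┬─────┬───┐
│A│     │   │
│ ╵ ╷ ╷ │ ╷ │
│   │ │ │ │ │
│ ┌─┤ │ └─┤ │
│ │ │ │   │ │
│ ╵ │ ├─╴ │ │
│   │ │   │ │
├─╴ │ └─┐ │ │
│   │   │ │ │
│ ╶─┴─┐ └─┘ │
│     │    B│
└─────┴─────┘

Checking each cell for number of passages:

Dead ends found at positions:
  (0, 0)
  (1, 4)
  (2, 1)
  (3, 3)
  (4, 4)
  (5, 2)
Total dead ends: 6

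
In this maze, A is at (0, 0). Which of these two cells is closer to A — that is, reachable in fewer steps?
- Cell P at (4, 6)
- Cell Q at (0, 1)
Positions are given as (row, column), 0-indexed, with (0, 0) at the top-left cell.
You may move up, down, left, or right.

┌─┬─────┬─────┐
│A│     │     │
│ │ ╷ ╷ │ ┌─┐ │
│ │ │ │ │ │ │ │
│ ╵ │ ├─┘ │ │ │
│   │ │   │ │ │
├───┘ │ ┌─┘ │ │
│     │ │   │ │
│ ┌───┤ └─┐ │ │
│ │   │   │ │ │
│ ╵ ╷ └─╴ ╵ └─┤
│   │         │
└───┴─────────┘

Shortest path A → P at (4, 6): 32 steps
Shortest path A → Q at (0, 1): 5 steps

Q is closer (5 steps vs 32 steps).

Path to P:

┌─┬─────┬─────┐
│A│↱ ↓  │↱ → ↓│
│ │ ╷ ╷ │ ┌─┐ │
│↓│↑│↓│ │↑│ │↓│
│ ╵ │ ├─┘ │ │ │
│↳ ↑│↓│↱ ↑│ │↓│
├───┘ │ ┌─┘ │ │
│↓ ← ↲│↑│   │↓│
│ ┌───┤ └─┐ │ │
│↓│↱ ↓│↑ ↰│ │P│
│ ╵ ╷ └─╴ ╵ └─┤
│↳ ↑│↳ → ↑    │
└───┴─────────┘

Path to Q:

┌─┬─────┬─────┐
│A│Q    │     │
│ │ ╷ ╷ │ ┌─┐ │
│↓│↑│ │ │ │ │ │
│ ╵ │ ├─┘ │ │ │
│↳ ↑│ │   │ │ │
├───┘ │ ┌─┘ │ │
│     │ │   │ │
│ ┌───┤ └─┐ │ │
│ │   │   │ │ │
│ ╵ ╷ └─╴ ╵ └─┤
│   │         │
└───┴─────────┘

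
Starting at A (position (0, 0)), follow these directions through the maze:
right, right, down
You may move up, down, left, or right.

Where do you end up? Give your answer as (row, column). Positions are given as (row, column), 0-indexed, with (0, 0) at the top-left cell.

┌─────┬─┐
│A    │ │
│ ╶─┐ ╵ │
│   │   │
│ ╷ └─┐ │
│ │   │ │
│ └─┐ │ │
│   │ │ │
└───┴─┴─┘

Following directions step by step:
Start: (0, 0)
  right: (0, 0) → (0, 1)
  right: (0, 1) → (0, 2)
  down: (0, 2) → (1, 2)
Final position: (1, 2)

Path taken:

┌─────┬─┐
│A → ↓│ │
│ ╶─┐ ╵ │
│   │B  │
│ ╷ └─┐ │
│ │   │ │
│ └─┐ │ │
│   │ │ │
└───┴─┴─┘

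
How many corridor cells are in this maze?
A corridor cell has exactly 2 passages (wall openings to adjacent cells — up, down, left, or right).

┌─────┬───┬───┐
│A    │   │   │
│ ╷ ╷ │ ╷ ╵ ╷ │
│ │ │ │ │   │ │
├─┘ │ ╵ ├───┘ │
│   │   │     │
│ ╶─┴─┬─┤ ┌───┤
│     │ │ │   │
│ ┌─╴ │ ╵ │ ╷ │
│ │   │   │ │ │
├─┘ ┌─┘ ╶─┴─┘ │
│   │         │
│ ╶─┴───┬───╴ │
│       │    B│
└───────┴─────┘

Counting cells with exactly 2 passages:
Total corridor cells: 37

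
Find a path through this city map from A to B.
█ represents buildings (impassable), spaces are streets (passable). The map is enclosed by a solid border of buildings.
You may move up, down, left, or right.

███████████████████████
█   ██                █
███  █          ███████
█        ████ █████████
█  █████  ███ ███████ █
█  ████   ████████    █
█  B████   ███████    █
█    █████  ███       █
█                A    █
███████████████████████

Finding the shortest path from A to B:
Movement: cardinal only
Path length: 16 steps
Directions: left → left → left → left → left → left → left → left → left → left → left → left → left → up → left → up

Solution:

███████████████████████
█   ██                █
███  █          ███████
█        ████ █████████
█  █████  ███ ███████ █
█  ████   ████████    █
█  B████   ███████    █
█  ↑↰█████  ███       █
█   ↑←←←←←←←←←←←←A    █
███████████████████████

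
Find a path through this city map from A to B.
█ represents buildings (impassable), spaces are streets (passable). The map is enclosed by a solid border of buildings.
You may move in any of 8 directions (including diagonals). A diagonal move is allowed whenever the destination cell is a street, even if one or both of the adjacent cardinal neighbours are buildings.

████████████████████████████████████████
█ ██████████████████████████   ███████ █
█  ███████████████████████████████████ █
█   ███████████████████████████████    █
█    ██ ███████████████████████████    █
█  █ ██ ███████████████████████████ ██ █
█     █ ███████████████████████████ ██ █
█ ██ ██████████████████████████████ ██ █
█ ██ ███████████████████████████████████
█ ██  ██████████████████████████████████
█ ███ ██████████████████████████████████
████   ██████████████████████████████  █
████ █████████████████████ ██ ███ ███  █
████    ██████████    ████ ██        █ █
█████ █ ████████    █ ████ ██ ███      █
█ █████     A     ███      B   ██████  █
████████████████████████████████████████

Finding the shortest path from A to B:
Movement: 8-directional
Path length: 15 steps
Directions: right → right → right → right → right → up-right → right → up-right → down-right → down-right → right → right → right → right → right

Solution:

████████████████████████████████████████
█ ██████████████████████████   ███████ █
█  ███████████████████████████████████ █
█   ███████████████████████████████    █
█    ██ ███████████████████████████    █
█  █ ██ ███████████████████████████ ██ █
█     █ ███████████████████████████ ██ █
█ ██ ██████████████████████████████ ██ █
█ ██ ███████████████████████████████████
█ ██  ██████████████████████████████████
█ ███ ██████████████████████████████████
████   ██████████████████████████████  █
████ █████████████████████ ██ ███ ███  █
████    ██████████  ↘ ████ ██        █ █
█████ █ ████████  →↗█↘████ ██ ███      █
█ █████     A→→→→↗███ →→→→→B   ██████  █
████████████████████████████████████████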